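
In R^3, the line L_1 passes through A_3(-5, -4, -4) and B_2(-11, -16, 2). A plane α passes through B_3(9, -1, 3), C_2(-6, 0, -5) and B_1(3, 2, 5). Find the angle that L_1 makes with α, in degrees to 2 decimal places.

82.51

A direction vector for L_1 is B_2 − A_3 = (-6, -12, 6).
B_3C_2 = (-15, 1, -8), B_3B_1 = (-6, 3, 2); a normal to α is B_3C_2 × B_3B_1 = (26, 78, -39).
Using B_3: α has equation 26x + 78y - 39z = 39.
sin θ = |n·v| / (|n||v|) = |-1326| / (√8281 · √216) = 0.99146.
θ ≈ 82.51°.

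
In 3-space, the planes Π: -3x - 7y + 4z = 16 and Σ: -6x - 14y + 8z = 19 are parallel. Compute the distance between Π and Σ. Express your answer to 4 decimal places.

0.7556

Rescale Σ by 1/2: -3x - 7y + 4z = 19/2. Then distance = |16 − (19/2)| / √74 ≈ 0.7556.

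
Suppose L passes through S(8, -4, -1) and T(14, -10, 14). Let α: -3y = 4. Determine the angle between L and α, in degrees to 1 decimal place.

20.4

A direction vector for L is T − S = (6, -6, 15).
sin θ = |n·v| / (|n||v|) = |18| / (√9 · √297) = 0.34816.
θ ≈ 20.4°.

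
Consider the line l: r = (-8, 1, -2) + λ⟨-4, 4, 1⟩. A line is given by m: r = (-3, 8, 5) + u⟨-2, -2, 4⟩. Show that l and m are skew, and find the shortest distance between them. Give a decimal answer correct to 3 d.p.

Common perpendicular direction n = (-4, 4, 1) × (-2, -2, 4) = (18, 14, 16).
With w = (-3, 8, 5) − (-8, 1, -2) = (5, 7, 7), w · n = 300.
Since n ≠ 0 the lines are not parallel, and w · n = 300 ≠ 0 so they do not intersect; hence they are skew.
Distance = |w · n| / |n| = |300| / √776 ≈ 10.769.

10.769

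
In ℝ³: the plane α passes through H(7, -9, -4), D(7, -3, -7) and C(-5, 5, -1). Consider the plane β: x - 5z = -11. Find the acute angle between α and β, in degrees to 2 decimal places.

54.13

HD = (0, 6, -3), HC = (-12, 14, 3); a normal to α is HD × HC = (60, 36, 72).
Using H: α has equation 60x + 36y + 72z = -192.
cos θ = |n₁·n₂| / (|n₁||n₂|) = |-300| / (√10080 · √26).
θ = arccos(0.58601) ≈ 54.13°.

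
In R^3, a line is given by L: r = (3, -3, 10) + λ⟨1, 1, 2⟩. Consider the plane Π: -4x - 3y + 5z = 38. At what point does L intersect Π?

Substitute r = (3, -3, 10) + t(1, 1, 2) into the plane: 47 + 3t = 38, so t = -3.
Intersection: (3, -3, 10) + (-3)·(1, 1, 2) = (0, -6, 4).

(0, -6, 4)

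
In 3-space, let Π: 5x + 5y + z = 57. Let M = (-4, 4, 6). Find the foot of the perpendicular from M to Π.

(1, 9, 7)

Foot = M − λn with λ = (n·M − d)/|n|² = (6 − 57)/51 = -1.
Foot = (-4, 4, 6) − (-1)·(5, 5, 1) = (1, 9, 7).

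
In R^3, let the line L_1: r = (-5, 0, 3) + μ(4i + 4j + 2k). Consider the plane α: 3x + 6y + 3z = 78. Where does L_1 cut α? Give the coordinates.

(3, 8, 7)

Substitute r = (-5, 0, 3) + t(4, 4, 2) into the plane: -6 + 42t = 78, so t = 2.
Intersection: (-5, 0, 3) + 2·(4, 4, 2) = (3, 8, 7).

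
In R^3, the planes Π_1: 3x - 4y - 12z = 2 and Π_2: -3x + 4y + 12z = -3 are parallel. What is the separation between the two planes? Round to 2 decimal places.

0.08

Rescale Π_2 by 1/(-1): 3x - 4y - 12z = 3. Then distance = |2 − 3| / √169 ≈ 0.08.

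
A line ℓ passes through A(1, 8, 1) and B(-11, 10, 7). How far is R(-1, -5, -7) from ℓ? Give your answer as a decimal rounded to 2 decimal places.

14.95

A direction vector for ℓ is B − A = (-12, 2, 6).
Taking (1, 8, 1) on ℓ with direction v = (-12, 2, 6): w = R − (1, 8, 1) = (-2, -13, -8), and w × v = (-62, 108, -160).
Distance = |w × v| / |v| = √41108 / √184 ≈ 14.95.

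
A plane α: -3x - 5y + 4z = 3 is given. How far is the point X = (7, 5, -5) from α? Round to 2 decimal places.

9.76

n·X − d = (-3)·(7) + (-5)·(5) + (4)·(-5) − 3 = -69; |n| = √50.
Distance = |-69| / √50 = 69/√50 ≈ 9.76.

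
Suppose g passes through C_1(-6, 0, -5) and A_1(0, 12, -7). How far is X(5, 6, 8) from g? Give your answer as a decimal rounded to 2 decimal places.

16.06

A direction vector for g is A_1 − C_1 = (6, 12, -2).
Taking (-6, 0, -5) on g with direction v = (6, 12, -2): w = X − (-6, 0, -5) = (11, 6, 13), and w × v = (-168, 100, 96).
Distance = |w × v| / |v| = √47440 / √184 ≈ 16.06.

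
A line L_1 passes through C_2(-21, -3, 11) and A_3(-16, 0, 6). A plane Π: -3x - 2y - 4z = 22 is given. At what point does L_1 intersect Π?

A direction vector for L_1 is A_3 − C_2 = (5, 3, -5).
Substitute r = (-21, -3, 11) + t(5, 3, -5) into the plane: 25 + (-1)t = 22, so t = 3.
Intersection: (-21, -3, 11) + 3·(5, 3, -5) = (-6, 6, -4).

(-6, 6, -4)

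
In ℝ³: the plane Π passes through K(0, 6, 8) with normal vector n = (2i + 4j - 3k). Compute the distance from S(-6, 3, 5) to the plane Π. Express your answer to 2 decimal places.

Π: n·r = n·K gives 2x + 4y - 3z = 0.
n·S − d = (2)·(-6) + (4)·(3) + (-3)·(5) − 0 = -15; |n| = √29.
Distance = |-15| / √29 = 15/√29 ≈ 2.79.

2.79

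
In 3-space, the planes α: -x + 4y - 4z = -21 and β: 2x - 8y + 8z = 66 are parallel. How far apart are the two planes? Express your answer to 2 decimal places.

Rescale β by 1/(-2): -x + 4y - 4z = -33. Then distance = |-21 − (-33)| / √33 ≈ 2.09.

2.09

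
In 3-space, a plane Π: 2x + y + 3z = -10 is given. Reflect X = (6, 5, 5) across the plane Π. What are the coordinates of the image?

λ = (n·X − d)/|n|² = (32 − (-10))/14 = 3.
Reflection = X − 2λn = (6, 5, 5) − 6·(2, 1, 3) = (-6, -1, -13).

(-6, -1, -13)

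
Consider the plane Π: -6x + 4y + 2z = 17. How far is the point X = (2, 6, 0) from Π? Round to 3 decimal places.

n·X − d = (-6)·(2) + (4)·(6) + (2)·(0) − 17 = -5; |n| = √56.
Distance = |-5| / √56 = 5/√56 ≈ 0.668.

0.668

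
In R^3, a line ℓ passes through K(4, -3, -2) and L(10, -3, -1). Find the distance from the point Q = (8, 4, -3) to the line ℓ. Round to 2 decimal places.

A direction vector for ℓ is L − K = (6, 0, 1).
Taking (4, -3, -2) on ℓ with direction v = (6, 0, 1): w = Q − (4, -3, -2) = (4, 7, -1), and w × v = (7, -10, -42).
Distance = |w × v| / |v| = √1913 / √37 ≈ 7.19.

7.19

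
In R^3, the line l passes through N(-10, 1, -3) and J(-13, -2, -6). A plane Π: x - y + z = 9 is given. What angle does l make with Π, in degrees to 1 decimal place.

A direction vector for l is J − N = (-3, -3, -3).
sin θ = |n·v| / (|n||v|) = |-3| / (√3 · √27) = 0.33333.
θ ≈ 19.5°.

19.5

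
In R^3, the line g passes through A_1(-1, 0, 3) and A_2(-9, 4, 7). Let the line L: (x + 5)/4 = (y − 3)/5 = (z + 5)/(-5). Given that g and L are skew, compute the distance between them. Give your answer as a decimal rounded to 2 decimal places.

A direction vector for g is A_2 − A_1 = (-8, 4, 4).
L has direction (4, 5, -5) through (-5, 3, -5).
Common perpendicular direction n = (-8, 4, 4) × (4, 5, -5) = (-40, -24, -56).
With w = (-5, 3, -5) − (-1, 0, 3) = (-4, 3, -8), w · n = 536.
Distance = |w · n| / |n| = |536| / √5312 ≈ 7.35.

7.35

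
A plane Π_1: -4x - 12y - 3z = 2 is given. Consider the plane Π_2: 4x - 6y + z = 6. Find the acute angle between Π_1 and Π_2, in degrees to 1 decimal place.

55.9

cos θ = |n₁·n₂| / (|n₁||n₂|) = |53| / (√169 · √53).
θ = arccos(0.56001) ≈ 55.9°.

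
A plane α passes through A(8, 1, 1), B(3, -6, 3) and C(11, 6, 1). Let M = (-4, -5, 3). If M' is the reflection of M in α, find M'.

(6, -11, 7)

AB = (-5, -7, 2), AC = (3, 5, 0); a normal to α is AB × AC = (-10, 6, -4).
Using A: α has equation -10x + 6y - 4z = -78.
λ = (n·M − d)/|n|² = (-2 − (-78))/152 = 1/2.
Reflection = M − 2λn = (-4, -5, 3) − 1·(-10, 6, -4) = (6, -11, 7).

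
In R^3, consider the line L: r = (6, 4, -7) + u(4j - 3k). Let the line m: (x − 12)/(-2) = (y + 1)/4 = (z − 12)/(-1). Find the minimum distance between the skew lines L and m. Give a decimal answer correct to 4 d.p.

13.2748

m has direction (-2, 4, -1) through (12, -1, 12).
Common perpendicular direction n = (0, 4, -3) × (-2, 4, -1) = (8, 6, 8).
With w = (12, -1, 12) − (6, 4, -7) = (6, -5, 19), w · n = 170.
Distance = |w · n| / |n| = |170| / √164 ≈ 13.2748.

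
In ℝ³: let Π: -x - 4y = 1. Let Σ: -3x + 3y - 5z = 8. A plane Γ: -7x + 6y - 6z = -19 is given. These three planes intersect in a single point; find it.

Solving the 3×3 linear system -x - 4y = 1, -3x + 3y - 5z = 8, -7x + 6y - 6z = -19 (e.g. by elimination or Cramer's rule, determinant = -80) gives (7, -2, -7).

(7, -2, -7)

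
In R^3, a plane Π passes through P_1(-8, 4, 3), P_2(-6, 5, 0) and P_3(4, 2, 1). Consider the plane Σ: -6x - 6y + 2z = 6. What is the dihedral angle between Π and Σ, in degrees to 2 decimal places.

P_1P_2 = (2, 1, -3), P_1P_3 = (12, -2, -2); a normal to Π is P_1P_2 × P_1P_3 = (-8, -32, -16).
Using P_1: Π has equation -8x - 32y - 16z = -112.
cos θ = |n₁·n₂| / (|n₁||n₂|) = |208| / (√1344 · √76).
θ = arccos(0.65081) ≈ 49.40°.

49.40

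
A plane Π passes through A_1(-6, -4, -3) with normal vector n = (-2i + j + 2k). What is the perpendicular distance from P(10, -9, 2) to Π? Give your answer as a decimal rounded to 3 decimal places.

Π: n·r = n·A_1 gives -2x + y + 2z = 2.
n·P − d = (-2)·(10) + (1)·(-9) + (2)·(2) − 2 = -27; |n| = √9.
Distance = |-27| / √9 = 27/√9 ≈ 9.000.

9.000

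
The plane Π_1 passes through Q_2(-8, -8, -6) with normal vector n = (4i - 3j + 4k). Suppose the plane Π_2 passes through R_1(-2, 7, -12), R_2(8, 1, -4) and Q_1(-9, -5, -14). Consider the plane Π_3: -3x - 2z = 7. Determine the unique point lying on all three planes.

Π_1: n·r = n·Q_2 gives 4x - 3y + 4z = -32.
R_1R_2 = (10, -6, 8), R_1Q_1 = (-7, -12, -2); a normal to Π_2 is R_1R_2 × R_1Q_1 = (108, -36, -162).
Using R_1: Π_2 has equation 108x - 36y - 162z = 1476.
Solving the 3×3 linear system 4x - 3y + 4z = -32, 108x - 36y - 162z = 1476, -3x - 2z = 7 (e.g. by elimination or Cramer's rule, determinant = -2250) gives (3, 4, -8).

(3, 4, -8)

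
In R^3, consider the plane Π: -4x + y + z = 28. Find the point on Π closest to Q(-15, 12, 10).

Foot = Q − λn with λ = (n·Q − d)/|n|² = (82 − 28)/18 = 3.
Foot = (-15, 12, 10) − 3·(-4, 1, 1) = (-3, 9, 7).

(-3, 9, 7)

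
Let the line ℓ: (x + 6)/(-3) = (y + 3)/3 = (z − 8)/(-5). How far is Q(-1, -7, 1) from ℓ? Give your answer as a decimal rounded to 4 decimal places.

9.4081

ℓ has direction (-3, 3, -5) through (-6, -3, 8).
Taking (-6, -3, 8) on ℓ with direction v = (-3, 3, -5): w = Q − (-6, -3, 8) = (5, -4, -7), and w × v = (41, 46, 3).
Distance = |w × v| / |v| = √3806 / √43 ≈ 9.4081.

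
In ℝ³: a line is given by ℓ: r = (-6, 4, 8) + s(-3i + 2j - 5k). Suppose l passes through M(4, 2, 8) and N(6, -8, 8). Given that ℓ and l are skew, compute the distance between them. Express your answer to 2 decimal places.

A direction vector for l is N − M = (2, -10, 0).
Common perpendicular direction n = (-3, 2, -5) × (2, -10, 0) = (-50, -10, 26).
With w = (4, 2, 8) − (-6, 4, 8) = (10, -2, 0), w · n = -480.
Distance = |w · n| / |n| = |-480| / √3276 ≈ 8.39.

8.39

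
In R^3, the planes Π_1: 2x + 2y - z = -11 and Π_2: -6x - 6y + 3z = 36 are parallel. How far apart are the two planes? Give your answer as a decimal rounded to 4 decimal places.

Rescale Π_2 by 1/(-3): 2x + 2y - z = -12. Then distance = |-11 − (-12)| / √9 ≈ 0.3333.

0.3333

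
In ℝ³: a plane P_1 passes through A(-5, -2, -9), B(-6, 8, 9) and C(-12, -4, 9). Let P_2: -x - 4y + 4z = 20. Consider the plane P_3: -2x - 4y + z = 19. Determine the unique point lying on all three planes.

AB = (-1, 10, 18), AC = (-7, -2, 18); a normal to P_1 is AB × AC = (216, -108, 72).
Using A: P_1 has equation 216x - 108y + 72z = -1512.
Solving the 3×3 linear system 216x - 108y + 72z = -1512, -x - 4y + 4z = 20, -2x - 4y + z = 19 (e.g. by elimination or Cramer's rule, determinant = 3060) gives (-8, 0, 3).

(-8, 0, 3)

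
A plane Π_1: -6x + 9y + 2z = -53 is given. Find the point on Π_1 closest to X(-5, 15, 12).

(7, -3, 8)

Foot = X − λn with λ = (n·X − d)/|n|² = (189 − (-53))/121 = 2.
Foot = (-5, 15, 12) − 2·(-6, 9, 2) = (7, -3, 8).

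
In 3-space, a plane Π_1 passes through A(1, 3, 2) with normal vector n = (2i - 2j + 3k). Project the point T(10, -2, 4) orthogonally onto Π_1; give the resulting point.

Π_1: n·r = n·A gives 2x - 2y + 3z = 2.
Foot = T − λn with λ = (n·T − d)/|n|² = (36 − 2)/17 = 2.
Foot = (10, -2, 4) − 2·(2, -2, 3) = (6, 2, -2).

(6, 2, -2)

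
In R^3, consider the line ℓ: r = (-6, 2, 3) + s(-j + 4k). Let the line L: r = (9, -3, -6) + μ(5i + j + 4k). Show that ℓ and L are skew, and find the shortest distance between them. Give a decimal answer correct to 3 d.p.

Common perpendicular direction n = (0, -1, 4) × (5, 1, 4) = (-8, 20, 5).
With w = (9, -3, -6) − (-6, 2, 3) = (15, -5, -9), w · n = -265.
Since n ≠ 0 the lines are not parallel, and w · n = -265 ≠ 0 so they do not intersect; hence they are skew.
Distance = |w · n| / |n| = |-265| / √489 ≈ 11.984.

11.984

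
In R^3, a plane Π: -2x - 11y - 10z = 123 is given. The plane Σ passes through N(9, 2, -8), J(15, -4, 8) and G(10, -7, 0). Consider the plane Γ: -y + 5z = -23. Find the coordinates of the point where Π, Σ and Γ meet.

(7, -7, -6)

NJ = (6, -6, 16), NG = (1, -9, 8); a normal to Σ is NJ × NG = (96, -32, -48).
Using N: Σ has equation 96x - 32y - 48z = 1184.
Solving the 3×3 linear system -2x - 11y - 10z = 123, 96x - 32y - 48z = 1184, -y + 5z = -23 (e.g. by elimination or Cramer's rule, determinant = 6656) gives (7, -7, -6).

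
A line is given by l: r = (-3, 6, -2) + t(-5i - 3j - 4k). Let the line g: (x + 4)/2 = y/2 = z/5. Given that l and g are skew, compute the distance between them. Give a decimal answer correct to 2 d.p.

g has direction (2, 2, 5) through (-4, 0, 0).
Common perpendicular direction n = (-5, -3, -4) × (2, 2, 5) = (-7, 17, -4).
With w = (-4, 0, 0) − (-3, 6, -2) = (-1, -6, 2), w · n = -103.
Distance = |w · n| / |n| = |-103| / √354 ≈ 5.47.

5.47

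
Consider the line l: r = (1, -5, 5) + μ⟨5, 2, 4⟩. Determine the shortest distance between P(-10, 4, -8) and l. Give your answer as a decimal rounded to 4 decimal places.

Taking (1, -5, 5) on l with direction v = (5, 2, 4): w = P − (1, -5, 5) = (-11, 9, -13), and w × v = (62, -21, -67).
Distance = |w × v| / |v| = √8774 / √45 ≈ 13.9634.

13.9634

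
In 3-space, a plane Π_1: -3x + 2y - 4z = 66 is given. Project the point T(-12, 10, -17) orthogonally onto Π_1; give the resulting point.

(-6, 6, -9)

Foot = T − λn with λ = (n·T − d)/|n|² = (124 − 66)/29 = 2.
Foot = (-12, 10, -17) − 2·(-3, 2, -4) = (-6, 6, -9).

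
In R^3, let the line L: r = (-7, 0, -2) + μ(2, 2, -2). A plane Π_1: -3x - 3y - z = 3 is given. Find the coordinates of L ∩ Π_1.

(-3, 4, -6)

Substitute r = (-7, 0, -2) + t(2, 2, -2) into the plane: 23 + (-10)t = 3, so t = 2.
Intersection: (-7, 0, -2) + 2·(2, 2, -2) = (-3, 4, -6).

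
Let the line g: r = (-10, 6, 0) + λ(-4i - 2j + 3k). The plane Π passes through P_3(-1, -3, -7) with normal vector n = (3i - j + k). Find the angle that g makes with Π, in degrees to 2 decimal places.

Π: n·r = n·P_3 gives 3x - y + z = -7.
sin θ = |n·v| / (|n||v|) = |-7| / (√11 · √29) = 0.39192.
θ ≈ 23.07°.

23.07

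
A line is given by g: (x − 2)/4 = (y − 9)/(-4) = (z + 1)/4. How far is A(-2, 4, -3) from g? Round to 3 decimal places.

6.683

g has direction (4, -4, 4) through (2, 9, -1).
Taking (2, 9, -1) on g with direction v = (4, -4, 4): w = A − (2, 9, -1) = (-4, -5, -2), and w × v = (-28, 8, 36).
Distance = |w × v| / |v| = √2144 / √48 ≈ 6.683.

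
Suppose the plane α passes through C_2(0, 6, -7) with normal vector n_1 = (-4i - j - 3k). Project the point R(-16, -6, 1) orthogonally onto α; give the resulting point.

α: n_1·r = n_1·C_2 gives -4x - y - 3z = 15.
Foot = R − λn with λ = (n·R − d)/|n|² = (67 − 15)/26 = 2.
Foot = (-16, -6, 1) − 2·(-4, -1, -3) = (-8, -4, 7).

(-8, -4, 7)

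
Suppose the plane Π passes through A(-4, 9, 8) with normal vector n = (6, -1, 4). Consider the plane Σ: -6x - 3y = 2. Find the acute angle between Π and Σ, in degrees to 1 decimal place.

47.5

Π: n·r = n·A gives 6x - y + 4z = -1.
cos θ = |n₁·n₂| / (|n₁||n₂|) = |-33| / (√53 · √45).
θ = arccos(0.67572) ≈ 47.5°.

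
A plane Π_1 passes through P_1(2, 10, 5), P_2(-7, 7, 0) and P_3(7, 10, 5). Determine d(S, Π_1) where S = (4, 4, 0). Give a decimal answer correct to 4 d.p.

2.5725

P_1P_2 = (-9, -3, -5), P_1P_3 = (5, 0, 0); a normal to Π_1 is P_1P_2 × P_1P_3 = (0, -25, 15).
Using P_1: Π_1 has equation -25y + 15z = -175.
n·S − d = (0)·(4) + (-25)·(4) + (15)·(0) − (-175) = 75; |n| = √850.
Distance = |75| / √850 = 75/√850 ≈ 2.5725.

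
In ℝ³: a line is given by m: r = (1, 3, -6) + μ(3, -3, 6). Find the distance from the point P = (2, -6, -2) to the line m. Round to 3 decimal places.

6.633

Taking (1, 3, -6) on m with direction v = (3, -3, 6): w = P − (1, 3, -6) = (1, -9, 4), and w × v = (-42, 6, 24).
Distance = |w × v| / |v| = √2376 / √54 ≈ 6.633.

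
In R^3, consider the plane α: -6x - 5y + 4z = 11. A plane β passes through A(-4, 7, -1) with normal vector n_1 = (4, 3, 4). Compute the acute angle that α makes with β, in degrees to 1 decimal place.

65.8

β: n_1·r = n_1·A gives 4x + 3y + 4z = 1.
cos θ = |n₁·n₂| / (|n₁||n₂|) = |-23| / (√77 · √41).
θ = arccos(0.40935) ≈ 65.8°.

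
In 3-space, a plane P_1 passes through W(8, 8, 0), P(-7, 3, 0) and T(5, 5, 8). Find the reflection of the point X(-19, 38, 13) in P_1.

(5, -34, -5)

WP = (-15, -5, 0), WT = (-3, -3, 8); a normal to P_1 is WP × WT = (-40, 120, 30).
Using W: P_1 has equation -40x + 120y + 30z = 640.
λ = (n·X − d)/|n|² = (5710 − 640)/16900 = 3/10.
Reflection = X − 2λn = (-19, 38, 13) − (3/5)·(-40, 120, 30) = (5, -34, -5).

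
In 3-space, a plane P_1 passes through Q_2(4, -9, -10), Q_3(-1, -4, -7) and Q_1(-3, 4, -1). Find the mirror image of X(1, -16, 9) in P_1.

Q_2Q_3 = (-5, 5, 3), Q_2Q_1 = (-7, 13, 9); a normal to P_1 is Q_2Q_3 × Q_2Q_1 = (6, 24, -30).
Using Q_2: P_1 has equation 6x + 24y - 30z = 108.
λ = (n·X − d)/|n|² = (-648 − 108)/1512 = -1/2.
Reflection = X − 2λn = (1, -16, 9) − (-1)·(6, 24, -30) = (7, 8, -21).

(7, 8, -21)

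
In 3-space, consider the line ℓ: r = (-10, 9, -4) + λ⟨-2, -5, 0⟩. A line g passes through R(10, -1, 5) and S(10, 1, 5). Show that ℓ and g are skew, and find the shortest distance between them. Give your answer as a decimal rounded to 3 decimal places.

9.000

A direction vector for g is S − R = (0, 2, 0).
Common perpendicular direction n = (-2, -5, 0) × (0, 2, 0) = (0, 0, -4).
With w = (10, -1, 5) − (-10, 9, -4) = (20, -10, 9), w · n = -36.
Since n ≠ 0 the lines are not parallel, and w · n = -36 ≠ 0 so they do not intersect; hence they are skew.
Distance = |w · n| / |n| = |-36| / √16 ≈ 9.000.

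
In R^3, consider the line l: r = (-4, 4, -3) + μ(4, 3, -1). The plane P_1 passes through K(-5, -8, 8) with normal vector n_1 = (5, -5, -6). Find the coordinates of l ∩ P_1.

P_1: n_1·r = n_1·K gives 5x - 5y - 6z = -33.
Substitute r = (-4, 4, -3) + t(4, 3, -1) into the plane: -22 + 11t = -33, so t = -1.
Intersection: (-4, 4, -3) + (-1)·(4, 3, -1) = (-8, 1, -2).

(-8, 1, -2)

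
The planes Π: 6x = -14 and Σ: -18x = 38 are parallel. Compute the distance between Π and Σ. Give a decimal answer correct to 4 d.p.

Rescale Σ by 1/(-3): 6x = -38/3. Then distance = |-14 − (-38/3)| / √36 ≈ 0.2222.

0.2222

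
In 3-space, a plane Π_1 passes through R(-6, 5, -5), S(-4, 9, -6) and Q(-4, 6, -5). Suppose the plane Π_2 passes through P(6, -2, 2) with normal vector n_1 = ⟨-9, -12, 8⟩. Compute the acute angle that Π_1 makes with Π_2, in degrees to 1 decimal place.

72.4

RS = (2, 4, -1), RQ = (2, 1, 0); a normal to Π_1 is RS × RQ = (1, -2, -6).
Using R: Π_1 has equation x - 2y - 6z = 14.
Π_2: n_1·r = n_1·P gives -9x - 12y + 8z = -14.
cos θ = |n₁·n₂| / (|n₁||n₂|) = |-33| / (√41 · √289).
θ = arccos(0.30316) ≈ 72.4°.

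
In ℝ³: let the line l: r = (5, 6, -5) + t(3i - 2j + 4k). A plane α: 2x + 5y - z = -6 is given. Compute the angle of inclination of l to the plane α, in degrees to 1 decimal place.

15.7

sin θ = |n·v| / (|n||v|) = |-8| / (√30 · √29) = 0.27123.
θ ≈ 15.7°.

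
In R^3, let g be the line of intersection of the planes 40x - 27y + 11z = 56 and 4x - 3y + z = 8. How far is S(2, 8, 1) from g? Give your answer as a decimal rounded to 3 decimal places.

15.921

Direction of g: (40, -27, 11) × (4, -3, 1) = (6, 4, -12).
A point on g: solving the two plane equations with x = -1 gives (-1, -6, -6).
Taking (-1, -6, -6) on g with direction v = (6, 4, -12): w = S − (-1, -6, -6) = (3, 14, 7), and w × v = (-196, 78, -72).
Distance = |w × v| / |v| = √49684 / √196 ≈ 15.921.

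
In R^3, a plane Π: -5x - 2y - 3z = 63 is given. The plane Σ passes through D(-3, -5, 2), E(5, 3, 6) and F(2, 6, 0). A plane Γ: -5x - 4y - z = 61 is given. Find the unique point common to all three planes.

(-8, -4, -5)

DE = (8, 8, 4), DF = (5, 11, -2); a normal to Σ is DE × DF = (-60, 36, 48).
Using D: Σ has equation -60x + 36y + 48z = 96.
Solving the 3×3 linear system -5x - 2y - 3z = 63, -60x + 36y + 48z = 96, -5x - 4y - z = 61 (e.g. by elimination or Cramer's rule, determinant = -1440) gives (-8, -4, -5).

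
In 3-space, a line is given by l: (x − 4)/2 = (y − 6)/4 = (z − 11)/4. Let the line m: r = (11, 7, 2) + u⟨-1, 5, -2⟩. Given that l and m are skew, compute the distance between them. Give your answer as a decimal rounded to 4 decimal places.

10.2859

l has direction (2, 4, 4) through (4, 6, 11).
Common perpendicular direction n = (2, 4, 4) × (-1, 5, -2) = (-28, 0, 14).
With w = (11, 7, 2) − (4, 6, 11) = (7, 1, -9), w · n = -322.
Distance = |w · n| / |n| = |-322| / √980 ≈ 10.2859.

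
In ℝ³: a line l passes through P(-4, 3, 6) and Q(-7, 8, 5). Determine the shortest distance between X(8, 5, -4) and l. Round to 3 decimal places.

A direction vector for l is Q − P = (-3, 5, -1).
Taking (-4, 3, 6) on l with direction v = (-3, 5, -1): w = X − (-4, 3, 6) = (12, 2, -10), and w × v = (48, 42, 66).
Distance = |w × v| / |v| = √8424 / √35 ≈ 15.514.

15.514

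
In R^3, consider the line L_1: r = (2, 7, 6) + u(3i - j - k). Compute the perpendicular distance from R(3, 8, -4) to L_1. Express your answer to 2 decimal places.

9.43

Taking (2, 7, 6) on L_1 with direction v = (3, -1, -1): w = R − (2, 7, 6) = (1, 1, -10), and w × v = (-11, -29, -4).
Distance = |w × v| / |v| = √978 / √11 ≈ 9.43.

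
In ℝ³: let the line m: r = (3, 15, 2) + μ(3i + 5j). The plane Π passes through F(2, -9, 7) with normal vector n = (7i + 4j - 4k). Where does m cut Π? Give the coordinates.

(-6, 0, 2)

Π: n·r = n·F gives 7x + 4y - 4z = -50.
Substitute r = (3, 15, 2) + t(3, 5, 0) into the plane: 73 + 41t = -50, so t = -3.
Intersection: (3, 15, 2) + (-3)·(3, 5, 0) = (-6, 0, 2).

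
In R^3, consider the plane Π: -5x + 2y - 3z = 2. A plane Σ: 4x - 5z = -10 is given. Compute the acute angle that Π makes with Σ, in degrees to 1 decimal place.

82.7

cos θ = |n₁·n₂| / (|n₁||n₂|) = |-5| / (√38 · √41).
θ = arccos(0.12667) ≈ 82.7°.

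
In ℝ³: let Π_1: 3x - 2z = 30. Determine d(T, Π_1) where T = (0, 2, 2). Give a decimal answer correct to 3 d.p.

n·T − d = (3)·(0) + (0)·(2) + (-2)·(2) − 30 = -34; |n| = √13.
Distance = |-34| / √13 = 34/√13 ≈ 9.430.

9.430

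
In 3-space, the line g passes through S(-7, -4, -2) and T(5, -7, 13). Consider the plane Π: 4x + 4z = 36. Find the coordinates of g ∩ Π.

A direction vector for g is T − S = (12, -3, 15).
Substitute r = (-7, -4, -2) + t(12, -3, 15) into the plane: -36 + 108t = 36, so t = 2/3.
Intersection: (-7, -4, -2) + (2/3)·(12, -3, 15) = (1, -6, 8).

(1, -6, 8)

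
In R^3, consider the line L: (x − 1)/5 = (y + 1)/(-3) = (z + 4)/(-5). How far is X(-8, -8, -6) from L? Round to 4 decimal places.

L has direction (5, -3, -5) through (1, -1, -4).
Taking (1, -1, -4) on L with direction v = (5, -3, -5): w = X − (1, -1, -4) = (-9, -7, -2), and w × v = (29, -55, 62).
Distance = |w × v| / |v| = √7710 / √59 ≈ 11.4314.

11.4314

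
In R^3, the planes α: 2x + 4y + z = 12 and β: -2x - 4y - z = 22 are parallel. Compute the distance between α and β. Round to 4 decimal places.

Rescale β by 1/(-1): 2x + 4y + z = -22. Then distance = |12 − (-22)| / √21 ≈ 7.4194.

7.4194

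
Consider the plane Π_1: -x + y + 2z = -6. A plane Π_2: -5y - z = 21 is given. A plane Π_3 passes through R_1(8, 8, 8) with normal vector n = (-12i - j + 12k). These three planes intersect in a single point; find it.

Π_3: n·r = n·R_1 gives -12x - y + 12z = -8.
Solving the 3×3 linear system -x + y + 2z = -6, -5y - z = 21, -12x - y + 12z = -8 (e.g. by elimination or Cramer's rule, determinant = -47) gives (0, -4, -1).

(0, -4, -1)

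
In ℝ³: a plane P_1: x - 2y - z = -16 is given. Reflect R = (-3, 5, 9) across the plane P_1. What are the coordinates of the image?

λ = (n·R − d)/|n|² = (-22 − (-16))/6 = -1.
Reflection = R − 2λn = (-3, 5, 9) − (-2)·(1, -2, -1) = (-1, 1, 7).

(-1, 1, 7)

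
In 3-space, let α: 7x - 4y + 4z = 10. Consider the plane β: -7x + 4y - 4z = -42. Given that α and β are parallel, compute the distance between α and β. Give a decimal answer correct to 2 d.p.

Rescale β by 1/(-1): 7x - 4y + 4z = 42. Then distance = |10 − 42| / √81 ≈ 3.56.

3.56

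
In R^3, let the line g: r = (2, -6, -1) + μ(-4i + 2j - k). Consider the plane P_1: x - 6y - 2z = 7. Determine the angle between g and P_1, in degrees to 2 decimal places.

sin θ = |n·v| / (|n||v|) = |-14| / (√41 · √21) = 0.47712.
θ ≈ 28.50°.

28.50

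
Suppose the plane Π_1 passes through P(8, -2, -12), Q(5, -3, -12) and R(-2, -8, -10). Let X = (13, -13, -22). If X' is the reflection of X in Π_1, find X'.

PQ = (-3, -1, 0), PR = (-10, -6, 2); a normal to Π_1 is PQ × PR = (-2, 6, 8).
Using P: Π_1 has equation -2x + 6y + 8z = -124.
λ = (n·X − d)/|n|² = (-280 − (-124))/104 = -3/2.
Reflection = X − 2λn = (13, -13, -22) − (-3)·(-2, 6, 8) = (7, 5, 2).

(7, 5, 2)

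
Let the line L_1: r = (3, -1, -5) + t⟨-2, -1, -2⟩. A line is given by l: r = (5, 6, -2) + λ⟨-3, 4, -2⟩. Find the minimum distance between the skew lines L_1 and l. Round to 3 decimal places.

Common perpendicular direction n = (-2, -1, -2) × (-3, 4, -2) = (10, 2, -11).
With w = (5, 6, -2) − (3, -1, -5) = (2, 7, 3), w · n = 1.
Distance = |w · n| / |n| = |1| / √225 ≈ 0.067.

0.067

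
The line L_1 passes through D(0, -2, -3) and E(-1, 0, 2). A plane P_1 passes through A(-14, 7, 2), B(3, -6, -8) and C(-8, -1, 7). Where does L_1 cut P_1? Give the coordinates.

(1, -4, -8)

A direction vector for L_1 is E − D = (-1, 2, 5).
AB = (17, -13, -10), AC = (6, -8, 5); a normal to P_1 is AB × AC = (-145, -145, -58).
Using A: P_1 has equation -145x - 145y - 58z = 899.
Substitute r = (0, -2, -3) + t(-1, 2, 5) into the plane: 464 + (-435)t = 899, so t = -1.
Intersection: (0, -2, -3) + (-1)·(-1, 2, 5) = (1, -4, -8).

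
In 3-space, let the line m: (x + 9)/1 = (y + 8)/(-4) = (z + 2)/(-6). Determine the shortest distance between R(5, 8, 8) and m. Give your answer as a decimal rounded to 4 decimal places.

m has direction (1, -4, -6) through (-9, -8, -2).
Taking (-9, -8, -2) on m with direction v = (1, -4, -6): w = R − (-9, -8, -2) = (14, 16, 10), and w × v = (-56, 94, -72).
Distance = |w × v| / |v| = √17156 / √53 ≈ 17.9916.

17.9916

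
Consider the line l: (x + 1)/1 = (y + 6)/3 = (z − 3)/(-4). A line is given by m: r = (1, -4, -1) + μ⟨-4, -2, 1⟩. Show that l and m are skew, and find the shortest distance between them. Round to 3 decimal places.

l has direction (1, 3, -4) through (-1, -6, 3).
Common perpendicular direction n = (1, 3, -4) × (-4, -2, 1) = (-5, 15, 10).
With w = (1, -4, -1) − (-1, -6, 3) = (2, 2, -4), w · n = -20.
Since n ≠ 0 the lines are not parallel, and w · n = -20 ≠ 0 so they do not intersect; hence they are skew.
Distance = |w · n| / |n| = |-20| / √350 ≈ 1.069.

1.069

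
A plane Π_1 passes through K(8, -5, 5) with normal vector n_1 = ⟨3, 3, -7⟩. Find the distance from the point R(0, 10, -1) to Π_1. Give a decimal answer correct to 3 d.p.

Π_1: n_1·r = n_1·K gives 3x + 3y - 7z = -26.
n·R − d = (3)·(0) + (3)·(10) + (-7)·(-1) − (-26) = 63; |n| = √67.
Distance = |63| / √67 = 63/√67 ≈ 7.697.

7.697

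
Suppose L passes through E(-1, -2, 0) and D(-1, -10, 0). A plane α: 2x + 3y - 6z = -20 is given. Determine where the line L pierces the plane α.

(-1, -6, 0)

A direction vector for L is D − E = (0, -8, 0).
Substitute r = (-1, -2, 0) + t(0, -8, 0) into the plane: -8 + (-24)t = -20, so t = 1/2.
Intersection: (-1, -2, 0) + (1/2)·(0, -8, 0) = (-1, -6, 0).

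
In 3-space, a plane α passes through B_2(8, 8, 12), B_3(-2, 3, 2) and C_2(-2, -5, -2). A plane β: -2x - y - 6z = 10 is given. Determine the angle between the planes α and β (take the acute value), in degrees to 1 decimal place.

62.4

B_2B_3 = (-10, -5, -10), B_2C_2 = (-10, -13, -14); a normal to α is B_2B_3 × B_2C_2 = (-60, -40, 80).
Using B_2: α has equation -60x - 40y + 80z = 160.
cos θ = |n₁·n₂| / (|n₁||n₂|) = |-320| / (√11600 · √41).
θ = arccos(0.46401) ≈ 62.4°.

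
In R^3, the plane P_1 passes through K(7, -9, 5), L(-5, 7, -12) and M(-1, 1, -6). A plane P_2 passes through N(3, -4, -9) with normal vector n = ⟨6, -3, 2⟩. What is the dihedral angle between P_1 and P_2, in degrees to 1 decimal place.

KL = (-12, 16, -17), KM = (-8, 10, -11); a normal to P_1 is KL × KM = (-6, 4, 8).
Using K: P_1 has equation -6x + 4y + 8z = -38.
P_2: n·r = n·N gives 6x - 3y + 2z = 12.
cos θ = |n₁·n₂| / (|n₁||n₂|) = |-32| / (√116 · √49).
θ = arccos(0.42445) ≈ 64.9°.

64.9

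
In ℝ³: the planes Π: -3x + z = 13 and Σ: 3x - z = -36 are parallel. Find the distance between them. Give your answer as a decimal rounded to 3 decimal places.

7.273

Rescale Σ by 1/(-1): -3x + z = 36. Then distance = |13 − 36| / √10 ≈ 7.273.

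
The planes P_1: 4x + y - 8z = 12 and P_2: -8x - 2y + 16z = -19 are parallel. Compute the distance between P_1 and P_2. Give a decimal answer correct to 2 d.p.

Rescale P_2 by 1/(-2): 4x + y - 8z = 19/2. Then distance = |12 − (19/2)| / √81 ≈ 0.28.

0.28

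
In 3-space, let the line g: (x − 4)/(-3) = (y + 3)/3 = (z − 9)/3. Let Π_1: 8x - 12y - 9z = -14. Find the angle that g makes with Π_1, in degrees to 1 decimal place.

g has direction (-3, 3, 3) through (4, -3, 9).
sin θ = |n·v| / (|n||v|) = |-87| / (√289 · √27) = 0.98489.
θ ≈ 80.0°.

80.0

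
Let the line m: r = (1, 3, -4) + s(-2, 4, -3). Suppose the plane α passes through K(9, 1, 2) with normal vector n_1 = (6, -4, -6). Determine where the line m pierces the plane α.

α: n_1·r = n_1·K gives 6x - 4y - 6z = 38.
Substitute r = (1, 3, -4) + t(-2, 4, -3) into the plane: 18 + (-10)t = 38, so t = -2.
Intersection: (1, 3, -4) + (-2)·(-2, 4, -3) = (5, -5, 2).

(5, -5, 2)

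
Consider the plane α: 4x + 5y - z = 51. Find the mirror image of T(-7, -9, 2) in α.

(17, 21, -4)

λ = (n·T − d)/|n|² = (-75 − 51)/42 = -3.
Reflection = T − 2λn = (-7, -9, 2) − (-6)·(4, 5, -1) = (17, 21, -4).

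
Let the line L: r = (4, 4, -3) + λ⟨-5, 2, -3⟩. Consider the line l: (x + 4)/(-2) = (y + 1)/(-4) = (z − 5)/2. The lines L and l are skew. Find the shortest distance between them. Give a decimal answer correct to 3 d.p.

5.880

l has direction (-2, -4, 2) through (-4, -1, 5).
Common perpendicular direction n = (-5, 2, -3) × (-2, -4, 2) = (-8, 16, 24).
With w = (-4, -1, 5) − (4, 4, -3) = (-8, -5, 8), w · n = 176.
Distance = |w · n| / |n| = |176| / √896 ≈ 5.880.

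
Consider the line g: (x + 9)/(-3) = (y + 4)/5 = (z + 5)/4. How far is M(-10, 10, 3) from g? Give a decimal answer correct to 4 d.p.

6.3640

g has direction (-3, 5, 4) through (-9, -4, -5).
Taking (-9, -4, -5) on g with direction v = (-3, 5, 4): w = M − (-9, -4, -5) = (-1, 14, 8), and w × v = (16, -20, 37).
Distance = |w × v| / |v| = √2025 / √50 ≈ 6.3640.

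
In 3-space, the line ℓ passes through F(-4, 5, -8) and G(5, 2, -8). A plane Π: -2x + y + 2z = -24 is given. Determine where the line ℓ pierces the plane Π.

A direction vector for ℓ is G − F = (9, -3, 0).
Substitute r = (-4, 5, -8) + t(9, -3, 0) into the plane: -3 + (-21)t = -24, so t = 1.
Intersection: (-4, 5, -8) + 1·(9, -3, 0) = (5, 2, -8).

(5, 2, -8)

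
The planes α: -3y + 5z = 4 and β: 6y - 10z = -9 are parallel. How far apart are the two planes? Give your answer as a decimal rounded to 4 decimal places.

0.0857

Rescale β by 1/(-2): -3y + 5z = 9/2. Then distance = |4 − (9/2)| / √34 ≈ 0.0857.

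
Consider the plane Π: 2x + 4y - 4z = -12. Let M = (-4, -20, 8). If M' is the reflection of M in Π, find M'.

λ = (n·M − d)/|n|² = (-120 − (-12))/36 = -3.
Reflection = M − 2λn = (-4, -20, 8) − (-6)·(2, 4, -4) = (8, 4, -16).

(8, 4, -16)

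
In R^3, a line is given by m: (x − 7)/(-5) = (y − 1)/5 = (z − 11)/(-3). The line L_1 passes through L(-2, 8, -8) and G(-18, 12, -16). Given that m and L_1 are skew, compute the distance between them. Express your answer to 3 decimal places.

m has direction (-5, 5, -3) through (7, 1, 11).
A direction vector for L_1 is G − L = (-16, 4, -8).
Common perpendicular direction n = (-5, 5, -3) × (-16, 4, -8) = (-28, 8, 60).
With w = (-2, 8, -8) − (7, 1, 11) = (-9, 7, -19), w · n = -832.
Distance = |w · n| / |n| = |-832| / √4448 ≈ 12.475.

12.475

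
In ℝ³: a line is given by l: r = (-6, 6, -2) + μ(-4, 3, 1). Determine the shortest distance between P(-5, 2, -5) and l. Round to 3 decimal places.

3.481

Taking (-6, 6, -2) on l with direction v = (-4, 3, 1): w = P − (-6, 6, -2) = (1, -4, -3), and w × v = (5, 11, -13).
Distance = |w × v| / |v| = √315 / √26 ≈ 3.481.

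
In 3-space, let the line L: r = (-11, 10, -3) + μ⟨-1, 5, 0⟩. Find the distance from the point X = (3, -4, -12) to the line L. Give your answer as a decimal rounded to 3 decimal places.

Taking (-11, 10, -3) on L with direction v = (-1, 5, 0): w = X − (-11, 10, -3) = (14, -14, -9), and w × v = (45, 9, 56).
Distance = |w × v| / |v| = √5242 / √26 ≈ 14.199.

14.199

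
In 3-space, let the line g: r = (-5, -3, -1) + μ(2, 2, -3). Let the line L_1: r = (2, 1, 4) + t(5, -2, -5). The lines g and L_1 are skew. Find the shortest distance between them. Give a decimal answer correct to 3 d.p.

Common perpendicular direction n = (2, 2, -3) × (5, -2, -5) = (-16, -5, -14).
With w = (2, 1, 4) − (-5, -3, -1) = (7, 4, 5), w · n = -202.
Distance = |w · n| / |n| = |-202| / √477 ≈ 9.249.

9.249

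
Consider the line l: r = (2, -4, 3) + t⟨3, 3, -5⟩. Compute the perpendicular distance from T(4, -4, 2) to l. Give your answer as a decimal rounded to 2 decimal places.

1.48

Taking (2, -4, 3) on l with direction v = (3, 3, -5): w = T − (2, -4, 3) = (2, 0, -1), and w × v = (3, 7, 6).
Distance = |w × v| / |v| = √94 / √43 ≈ 1.48.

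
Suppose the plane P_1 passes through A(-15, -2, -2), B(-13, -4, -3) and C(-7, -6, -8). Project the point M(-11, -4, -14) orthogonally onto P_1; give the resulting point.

AB = (2, -2, -1), AC = (8, -4, -6); a normal to P_1 is AB × AC = (8, 4, 8).
Using A: P_1 has equation 8x + 4y + 8z = -144.
Foot = M − λn with λ = (n·M − d)/|n|² = (-216 − (-144))/144 = -1/2.
Foot = (-11, -4, -14) − (-1/2)·(8, 4, 8) = (-7, -2, -10).

(-7, -2, -10)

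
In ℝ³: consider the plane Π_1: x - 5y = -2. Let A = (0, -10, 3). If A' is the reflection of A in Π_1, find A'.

λ = (n·A − d)/|n|² = (50 − (-2))/26 = 2.
Reflection = A − 2λn = (0, -10, 3) − 4·(1, -5, 0) = (-4, 10, 3).

(-4, 10, 3)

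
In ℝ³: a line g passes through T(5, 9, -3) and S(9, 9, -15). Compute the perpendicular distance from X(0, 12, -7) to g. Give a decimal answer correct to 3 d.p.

A direction vector for g is S − T = (4, 0, -12).
Taking (5, 9, -3) on g with direction v = (4, 0, -12): w = X − (5, 9, -3) = (-5, 3, -4), and w × v = (-36, -76, -12).
Distance = |w × v| / |v| = √7216 / √160 ≈ 6.716.

6.716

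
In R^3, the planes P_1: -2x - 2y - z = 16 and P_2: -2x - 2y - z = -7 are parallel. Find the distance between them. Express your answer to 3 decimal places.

Same normal n = (-2, -2, -1) with |n| = √9; distance = |16 − (-7)| / |n| = 23/√9 ≈ 7.667.

7.667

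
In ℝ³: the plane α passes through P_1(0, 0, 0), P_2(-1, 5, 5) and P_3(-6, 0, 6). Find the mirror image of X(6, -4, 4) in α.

P_1P_2 = (-1, 5, 5), P_1P_3 = (-6, 0, 6); a normal to α is P_1P_2 × P_1P_3 = (30, -24, 30).
Using P_1: α has equation 30x - 24y + 30z = 0.
λ = (n·X − d)/|n|² = (396 − 0)/2376 = 1/6.
Reflection = X − 2λn = (6, -4, 4) − (1/3)·(30, -24, 30) = (-4, 4, -6).

(-4, 4, -6)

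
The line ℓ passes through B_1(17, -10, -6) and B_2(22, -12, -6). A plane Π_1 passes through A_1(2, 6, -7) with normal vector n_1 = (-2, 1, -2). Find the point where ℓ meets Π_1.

(-3, -2, -6)

A direction vector for ℓ is B_2 − B_1 = (5, -2, 0).
Π_1: n_1·r = n_1·A_1 gives -2x + y - 2z = 16.
Substitute r = (17, -10, -6) + t(5, -2, 0) into the plane: -32 + (-12)t = 16, so t = -4.
Intersection: (17, -10, -6) + (-4)·(5, -2, 0) = (-3, -2, -6).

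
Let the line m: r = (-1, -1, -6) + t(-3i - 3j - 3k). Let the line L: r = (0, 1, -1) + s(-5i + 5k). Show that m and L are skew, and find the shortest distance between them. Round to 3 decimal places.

Common perpendicular direction n = (-3, -3, -3) × (-5, 0, 5) = (-15, 30, -15).
With w = (0, 1, -1) − (-1, -1, -6) = (1, 2, 5), w · n = -30.
Since n ≠ 0 the lines are not parallel, and w · n = -30 ≠ 0 so they do not intersect; hence they are skew.
Distance = |w · n| / |n| = |-30| / √1350 ≈ 0.816.

0.816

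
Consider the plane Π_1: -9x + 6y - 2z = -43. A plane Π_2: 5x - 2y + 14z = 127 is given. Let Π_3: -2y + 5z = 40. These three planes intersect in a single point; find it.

Solving the 3×3 linear system -9x + 6y - 2z = -43, 5x - 2y + 14z = 127, -2y + 5z = 40 (e.g. by elimination or Cramer's rule, determinant = -292) gives (3, 0, 8).

(3, 0, 8)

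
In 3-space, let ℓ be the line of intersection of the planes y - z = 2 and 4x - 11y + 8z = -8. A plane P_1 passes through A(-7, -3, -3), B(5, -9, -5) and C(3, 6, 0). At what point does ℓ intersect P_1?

Direction of ℓ: (0, 1, -1) × (4, -11, 8) = (-3, -4, -4).
A point on ℓ: solving the two plane equations with x = -4 gives (-4, -8, -10).
AB = (12, -6, -2), AC = (10, 9, 3); a normal to P_1 is AB × AC = (0, -56, 168).
Using A: P_1 has equation -56y + 168z = -336.
Substitute r = (-4, -8, -10) + t(-3, -4, -4) into the plane: -1232 + (-448)t = -336, so t = -2.
Intersection: (-4, -8, -10) + (-2)·(-3, -4, -4) = (2, 0, -2).

(2, 0, -2)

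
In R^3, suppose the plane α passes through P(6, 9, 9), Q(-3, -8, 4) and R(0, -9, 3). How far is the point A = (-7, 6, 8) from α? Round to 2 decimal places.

PQ = (-9, -17, -5), PR = (-6, -18, -6); a normal to α is PQ × PR = (12, -24, 60).
Using P: α has equation 12x - 24y + 60z = 396.
n·A − d = (12)·(-7) + (-24)·(6) + (60)·(8) − 396 = -144; |n| = √4320.
Distance = |-144| / √4320 = 144/√4320 ≈ 2.19.

2.19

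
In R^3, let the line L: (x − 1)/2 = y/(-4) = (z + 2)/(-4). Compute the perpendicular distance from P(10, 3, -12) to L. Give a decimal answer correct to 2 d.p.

L has direction (2, -4, -4) through (1, 0, -2).
Taking (1, 0, -2) on L with direction v = (2, -4, -4): w = P − (1, 0, -2) = (9, 3, -10), and w × v = (-52, 16, -42).
Distance = |w × v| / |v| = √4724 / √36 ≈ 11.46.

11.46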